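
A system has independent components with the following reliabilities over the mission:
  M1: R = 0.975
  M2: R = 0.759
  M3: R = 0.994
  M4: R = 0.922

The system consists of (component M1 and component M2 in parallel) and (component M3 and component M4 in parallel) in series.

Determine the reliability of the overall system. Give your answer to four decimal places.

0.9935

Parallel (M1 and M2): 1 − (1 − 0.975000)(1 − 0.759000) = 0.993975
Parallel (M3 and M4): 1 − (1 − 0.994000)(1 − 0.922000) = 0.999532
Series ([0.993975] and [0.999532]): 0.993975 × 0.999532 = 0.9935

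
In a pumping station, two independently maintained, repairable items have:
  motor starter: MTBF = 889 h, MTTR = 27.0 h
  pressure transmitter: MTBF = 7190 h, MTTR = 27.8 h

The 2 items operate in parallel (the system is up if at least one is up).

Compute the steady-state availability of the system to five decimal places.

0.99989

A(motor starter) = MTBF/(MTBF+MTTR) = 889/(889+27.0) = 0.970524
A(pressure transmitter) = MTBF/(MTBF+MTTR) = 7190/(7190+27.8) = 0.996148
Parallel availability: 1 − (1 − 0.970524)(1 − 0.996148) = 0.99989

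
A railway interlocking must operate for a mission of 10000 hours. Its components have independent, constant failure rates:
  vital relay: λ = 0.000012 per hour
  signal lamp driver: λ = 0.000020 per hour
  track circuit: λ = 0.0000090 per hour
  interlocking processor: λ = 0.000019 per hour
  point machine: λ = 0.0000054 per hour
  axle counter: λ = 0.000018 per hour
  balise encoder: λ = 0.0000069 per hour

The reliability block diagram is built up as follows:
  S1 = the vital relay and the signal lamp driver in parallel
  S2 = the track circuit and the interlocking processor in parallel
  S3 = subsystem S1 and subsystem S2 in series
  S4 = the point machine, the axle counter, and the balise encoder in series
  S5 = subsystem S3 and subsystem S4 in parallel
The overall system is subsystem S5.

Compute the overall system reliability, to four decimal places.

R(vital relay) = exp(−0.000012 × 10000) = 0.886920
R(signal lamp driver) = exp(−0.000020 × 10000) = 0.818731
R(track circuit) = exp(−0.0000090 × 10000) = 0.913931
R(interlocking processor) = exp(−0.000019 × 10000) = 0.826959
R(point machine) = exp(−0.0000054 × 10000) = 0.947432
R(axle counter) = exp(−0.000018 × 10000) = 0.835270
R(balise encoder) = exp(−0.0000069 × 10000) = 0.933327
Parallel (vital relay and signal lamp driver): 1 − (1 − 0.886920)(1 − 0.818731) = 0.979502
Parallel (track circuit and interlocking processor): 1 − (1 − 0.913931)(1 − 0.826959) = 0.985107
Series ([0.979502] and [0.985107]): 0.979502 × 0.985107 = 0.964914
Series (point machine, axle counter, and balise encoder): 0.947432 × 0.835270 × 0.933327 = 0.738599
Parallel ([0.964914] and [0.738599]): 1 − (1 − 0.964914)(1 − 0.738599) = 0.9908

0.9908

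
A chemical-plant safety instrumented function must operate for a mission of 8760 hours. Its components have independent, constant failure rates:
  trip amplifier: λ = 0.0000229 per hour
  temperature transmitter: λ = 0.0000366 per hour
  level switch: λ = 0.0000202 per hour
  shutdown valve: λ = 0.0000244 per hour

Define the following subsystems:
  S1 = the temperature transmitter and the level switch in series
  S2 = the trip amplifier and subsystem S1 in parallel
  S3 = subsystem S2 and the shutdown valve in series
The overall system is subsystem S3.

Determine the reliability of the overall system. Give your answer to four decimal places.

0.7500

R(trip amplifier) = exp(−0.0000229 × 8760) = 0.818236
R(temperature transmitter) = exp(−0.0000366 × 8760) = 0.725702
R(level switch) = exp(−0.0000202 × 8760) = 0.837820
R(shutdown valve) = exp(−0.0000244 × 8760) = 0.807555
Series (temperature transmitter and level switch): 0.725702 × 0.837820 = 0.608008
Parallel (trip amplifier and [0.608008]): 1 − (1 − 0.818236)(1 − 0.608008) = 0.928750
Series ([0.928750] and shutdown valve): 0.928750 × 0.807555 = 0.7500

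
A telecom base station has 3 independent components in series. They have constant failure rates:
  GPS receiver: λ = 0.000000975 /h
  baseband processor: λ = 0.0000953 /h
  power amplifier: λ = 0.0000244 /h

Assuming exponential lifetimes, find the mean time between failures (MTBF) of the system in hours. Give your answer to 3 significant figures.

8290

Series of exponential components: λ_sys = Σ λ_i
λ_sys = 0.000000975 + 0.0000953 + 0.0000244 = 1.2067e-04 /h
MTBF = 1 / λ_sys = 8290 h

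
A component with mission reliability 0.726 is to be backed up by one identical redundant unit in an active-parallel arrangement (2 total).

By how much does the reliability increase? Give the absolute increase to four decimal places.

0.1989

R_before = 0.726
R_after = 1 − (1 − 0.726)^2 = 0.9249
ΔR = 0.9249 − 0.726 = 0.1989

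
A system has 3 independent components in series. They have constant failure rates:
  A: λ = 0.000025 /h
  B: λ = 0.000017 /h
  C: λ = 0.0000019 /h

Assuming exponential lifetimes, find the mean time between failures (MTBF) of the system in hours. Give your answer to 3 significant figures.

22800

Series of exponential components: λ_sys = Σ λ_i
λ_sys = 0.000025 + 0.000017 + 0.0000019 = 4.3900e-05 /h
MTBF = 1 / λ_sys = 22800 h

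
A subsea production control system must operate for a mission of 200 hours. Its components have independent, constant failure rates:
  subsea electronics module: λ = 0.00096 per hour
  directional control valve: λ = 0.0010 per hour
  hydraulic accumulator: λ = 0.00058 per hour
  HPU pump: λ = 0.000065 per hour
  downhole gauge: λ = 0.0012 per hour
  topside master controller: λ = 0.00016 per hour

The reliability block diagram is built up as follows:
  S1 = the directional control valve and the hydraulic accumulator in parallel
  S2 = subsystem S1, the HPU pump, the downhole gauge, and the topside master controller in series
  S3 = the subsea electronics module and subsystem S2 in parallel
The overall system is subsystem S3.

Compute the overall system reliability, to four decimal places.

0.9541

R(subsea electronics module) = exp(−0.00096 × 200) = 0.825307
R(directional control valve) = exp(−0.0010 × 200) = 0.818731
R(hydraulic accumulator) = exp(−0.00058 × 200) = 0.890475
R(HPU pump) = exp(−0.000065 × 200) = 0.987084
R(downhole gauge) = exp(−0.0012 × 200) = 0.786628
R(topside master controller) = exp(−0.00016 × 200) = 0.968507
Parallel (directional control valve and hydraulic accumulator): 1 − (1 − 0.818731)(1 − 0.890475) = 0.980147
Series ([0.980147], HPU pump, downhole gauge, and topside master controller): 0.980147 × 0.987084 × 0.786628 × 0.968507 = 0.737085
Parallel (subsea electronics module and [0.737085]): 1 − (1 − 0.825307)(1 − 0.737085) = 0.9541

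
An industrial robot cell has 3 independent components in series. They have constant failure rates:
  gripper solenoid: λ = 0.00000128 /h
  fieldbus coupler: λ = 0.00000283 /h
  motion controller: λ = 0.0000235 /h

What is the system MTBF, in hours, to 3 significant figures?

36200

Series of exponential components: λ_sys = Σ λ_i
λ_sys = 0.00000128 + 0.00000283 + 0.0000235 = 2.7610e-05 /h
MTBF = 1 / λ_sys = 36200 h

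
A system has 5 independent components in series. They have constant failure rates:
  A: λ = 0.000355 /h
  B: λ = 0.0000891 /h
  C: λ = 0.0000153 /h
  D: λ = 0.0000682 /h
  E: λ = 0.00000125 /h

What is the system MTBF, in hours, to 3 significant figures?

1890

Series of exponential components: λ_sys = Σ λ_i
λ_sys = 0.000355 + 0.0000891 + 0.0000153 + 0.0000682 + 0.00000125 = 5.2885e-04 /h
MTBF = 1 / λ_sys = 1890 h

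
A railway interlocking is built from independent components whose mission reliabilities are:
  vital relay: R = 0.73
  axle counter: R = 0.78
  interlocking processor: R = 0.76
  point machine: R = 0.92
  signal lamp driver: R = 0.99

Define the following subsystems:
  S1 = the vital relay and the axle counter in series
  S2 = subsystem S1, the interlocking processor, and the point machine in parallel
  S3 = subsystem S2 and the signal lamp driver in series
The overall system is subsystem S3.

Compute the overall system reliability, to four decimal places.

Series (vital relay and axle counter): 0.730000 × 0.780000 = 0.569400
Parallel ([0.569400], interlocking processor, and point machine): 1 − (1 − 0.569400)(1 − 0.760000)(1 − 0.920000) = 0.991732
Series ([0.991732] and signal lamp driver): 0.991732 × 0.990000 = 0.9818

0.9818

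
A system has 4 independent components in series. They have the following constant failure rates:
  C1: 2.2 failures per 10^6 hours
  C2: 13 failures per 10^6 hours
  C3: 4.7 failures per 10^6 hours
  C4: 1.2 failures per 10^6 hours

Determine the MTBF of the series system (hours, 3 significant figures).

Series of exponential components: λ_sys = Σ λ_i
λ_sys = 0.0000022 + 0.000013 + 0.0000047 + 0.0000012 = 2.1100e-05 /h
MTBF = 1 / λ_sys = 47400 h

47400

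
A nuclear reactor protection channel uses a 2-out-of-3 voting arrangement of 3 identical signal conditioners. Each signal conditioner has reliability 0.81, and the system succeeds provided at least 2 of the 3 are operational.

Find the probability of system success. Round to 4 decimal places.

0.9054

R = Σ_{i=2}^{3} C(3,i) p^i (1−p)^{3−i} with p = 0.81
C(3,2)·0.81^2·0.19^1 = 0.373977
C(3,3)·0.81^3·0.19^0 = 0.531441
Sum = 0.9054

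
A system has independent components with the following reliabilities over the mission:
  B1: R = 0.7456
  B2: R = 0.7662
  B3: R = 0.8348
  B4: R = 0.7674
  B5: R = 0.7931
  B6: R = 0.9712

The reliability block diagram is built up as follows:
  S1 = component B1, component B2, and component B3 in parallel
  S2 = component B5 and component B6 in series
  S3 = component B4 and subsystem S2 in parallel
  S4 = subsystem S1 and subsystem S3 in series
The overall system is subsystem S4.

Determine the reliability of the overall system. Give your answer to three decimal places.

Parallel (B1, B2, and B3): 1 − (1 − 0.74560)(1 − 0.76620)(1 − 0.83480) = 0.99017
Series (B5 and B6): 0.79310 × 0.97120 = 0.77026
Parallel (B4 and [0.77026]): 1 − (1 − 0.76740)(1 − 0.77026) = 0.94656
Series ([0.99017] and [0.94656]): 0.99017 × 0.94656 = 0.937

0.937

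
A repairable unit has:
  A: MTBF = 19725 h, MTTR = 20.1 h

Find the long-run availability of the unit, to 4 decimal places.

A(A) = MTBF/(MTBF+MTTR) = 19725/(19725+20.1) = 0.9990

0.9990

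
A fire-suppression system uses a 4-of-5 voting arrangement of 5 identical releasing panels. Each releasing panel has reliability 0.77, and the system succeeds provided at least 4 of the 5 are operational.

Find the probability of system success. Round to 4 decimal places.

0.6749

R = Σ_{i=4}^{5} C(5,i) p^i (1−p)^{5−i} with p = 0.77
C(5,4)·0.77^4·0.23^1 = 0.404260
C(5,5)·0.77^5·0.23^0 = 0.270678
Sum = 0.6749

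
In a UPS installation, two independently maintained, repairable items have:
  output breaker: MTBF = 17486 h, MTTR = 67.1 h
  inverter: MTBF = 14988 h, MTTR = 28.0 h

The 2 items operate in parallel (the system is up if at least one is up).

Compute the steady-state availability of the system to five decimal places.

0.99999

A(output breaker) = MTBF/(MTBF+MTTR) = 17486/(17486+67.1) = 0.996177
A(inverter) = MTBF/(MTBF+MTTR) = 14988/(14988+28.0) = 0.998135
Parallel availability: 1 − (1 − 0.996177)(1 − 0.998135) = 0.99999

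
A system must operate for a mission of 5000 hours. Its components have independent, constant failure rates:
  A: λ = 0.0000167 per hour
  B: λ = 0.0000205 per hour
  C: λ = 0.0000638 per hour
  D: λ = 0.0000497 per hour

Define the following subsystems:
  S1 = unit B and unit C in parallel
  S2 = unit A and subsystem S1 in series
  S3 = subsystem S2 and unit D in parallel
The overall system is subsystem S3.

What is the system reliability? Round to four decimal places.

R(A) = exp(−0.0000167 × 5000) = 0.919891
R(B) = exp(−0.0000205 × 5000) = 0.902578
R(C) = exp(−0.0000638 × 5000) = 0.726876
R(D) = exp(−0.0000497 × 5000) = 0.779970
Parallel (B and C): 1 − (1 − 0.902578)(1 − 0.726876) = 0.973392
Series (A and [0.973392]): 0.919891 × 0.973392 = 0.895415
Parallel ([0.895415] and D): 1 − (1 − 0.895415)(1 − 0.779970) = 0.9770

0.9770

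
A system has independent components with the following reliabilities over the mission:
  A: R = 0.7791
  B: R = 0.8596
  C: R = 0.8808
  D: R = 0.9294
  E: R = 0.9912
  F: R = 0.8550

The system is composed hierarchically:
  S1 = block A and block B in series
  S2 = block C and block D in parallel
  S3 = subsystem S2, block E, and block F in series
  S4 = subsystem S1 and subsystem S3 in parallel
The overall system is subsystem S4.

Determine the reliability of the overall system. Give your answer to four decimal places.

Series (A and B): 0.779100 × 0.859600 = 0.669714
Parallel (C and D): 1 − (1 − 0.880800)(1 − 0.929400) = 0.991584
Series ([0.991584], E, and F): 0.991584 × 0.991200 × 0.855000 = 0.840344
Parallel ([0.669714] and [0.840344]): 1 − (1 − 0.669714)(1 − 0.840344) = 0.9473

0.9473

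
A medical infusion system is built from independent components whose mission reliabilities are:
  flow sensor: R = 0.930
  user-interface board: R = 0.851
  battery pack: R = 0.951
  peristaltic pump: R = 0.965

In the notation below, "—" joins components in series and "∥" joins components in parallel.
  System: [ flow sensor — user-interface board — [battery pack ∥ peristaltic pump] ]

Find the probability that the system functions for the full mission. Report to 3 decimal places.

0.790

Parallel (battery pack and peristaltic pump): 1 − (1 − 0.95100)(1 − 0.96500) = 0.99829
Series (flow sensor, user-interface board, and [0.99829]): 0.93000 × 0.85100 × 0.99829 = 0.790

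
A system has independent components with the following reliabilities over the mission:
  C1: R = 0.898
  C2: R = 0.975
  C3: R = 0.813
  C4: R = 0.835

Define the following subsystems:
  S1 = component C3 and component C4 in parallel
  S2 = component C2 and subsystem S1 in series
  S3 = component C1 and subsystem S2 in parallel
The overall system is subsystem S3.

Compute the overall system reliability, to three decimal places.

Parallel (C3 and C4): 1 − (1 − 0.81300)(1 − 0.83500) = 0.96915
Series (C2 and [0.96915]): 0.97500 × 0.96915 = 0.94492
Parallel (C1 and [0.94492]): 1 − (1 − 0.89800)(1 − 0.94492) = 0.994

0.994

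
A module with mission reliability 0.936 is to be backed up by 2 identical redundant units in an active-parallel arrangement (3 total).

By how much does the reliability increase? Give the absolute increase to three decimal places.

0.064

R_before = 0.936
R_after = 1 − (1 − 0.936)^3 = 1.000
ΔR = 1.000 − 0.936 = 0.064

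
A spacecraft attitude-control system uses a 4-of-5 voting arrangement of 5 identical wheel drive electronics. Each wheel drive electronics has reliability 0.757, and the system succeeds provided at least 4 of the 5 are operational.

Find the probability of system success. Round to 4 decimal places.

0.6476

R = Σ_{i=4}^{5} C(5,i) p^i (1−p)^{5−i} with p = 0.757
C(5,4)·0.757^4·0.243^1 = 0.398988
C(5,5)·0.757^5·0.243^0 = 0.248588
Sum = 0.6476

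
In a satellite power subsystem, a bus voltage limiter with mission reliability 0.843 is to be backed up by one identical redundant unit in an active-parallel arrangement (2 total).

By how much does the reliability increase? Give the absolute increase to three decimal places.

0.132

R_before = 0.843
R_after = 1 − (1 − 0.843)^2 = 0.975
ΔR = 0.975 − 0.843 = 0.132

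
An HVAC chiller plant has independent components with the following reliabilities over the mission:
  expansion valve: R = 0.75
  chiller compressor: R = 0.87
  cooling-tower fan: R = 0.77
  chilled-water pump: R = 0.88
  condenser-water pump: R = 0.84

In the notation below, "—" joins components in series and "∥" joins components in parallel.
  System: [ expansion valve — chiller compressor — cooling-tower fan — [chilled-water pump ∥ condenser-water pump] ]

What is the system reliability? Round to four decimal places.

Parallel (chilled-water pump and condenser-water pump): 1 − (1 − 0.880000)(1 − 0.840000) = 0.980800
Series (expansion valve, chiller compressor, cooling-tower fan, and [0.980800]): 0.750000 × 0.870000 × 0.770000 × 0.980800 = 0.4928

0.4928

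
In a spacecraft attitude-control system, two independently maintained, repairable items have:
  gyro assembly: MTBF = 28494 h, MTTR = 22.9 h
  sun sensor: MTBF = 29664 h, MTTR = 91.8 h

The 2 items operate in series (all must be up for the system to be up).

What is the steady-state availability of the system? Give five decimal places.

0.99611

A(gyro assembly) = MTBF/(MTBF+MTTR) = 28494/(28494+22.9) = 0.999197
A(sun sensor) = MTBF/(MTBF+MTTR) = 29664/(29664+91.8) = 0.996915
Series availability: 0.999197 × 0.996915 = 0.99611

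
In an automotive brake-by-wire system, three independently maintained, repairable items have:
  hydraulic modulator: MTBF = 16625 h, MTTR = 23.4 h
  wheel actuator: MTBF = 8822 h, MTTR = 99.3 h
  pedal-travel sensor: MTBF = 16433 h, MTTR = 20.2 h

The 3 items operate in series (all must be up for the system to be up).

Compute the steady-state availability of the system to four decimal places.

0.9863

A(hydraulic modulator) = MTBF/(MTBF+MTTR) = 16625/(16625+23.4) = 0.998594
A(wheel actuator) = MTBF/(MTBF+MTTR) = 8822/(8822+99.3) = 0.988869
A(pedal-travel sensor) = MTBF/(MTBF+MTTR) = 16433/(16433+20.2) = 0.998772
Series availability: 0.998594 × 0.988869 × 0.998772 = 0.9863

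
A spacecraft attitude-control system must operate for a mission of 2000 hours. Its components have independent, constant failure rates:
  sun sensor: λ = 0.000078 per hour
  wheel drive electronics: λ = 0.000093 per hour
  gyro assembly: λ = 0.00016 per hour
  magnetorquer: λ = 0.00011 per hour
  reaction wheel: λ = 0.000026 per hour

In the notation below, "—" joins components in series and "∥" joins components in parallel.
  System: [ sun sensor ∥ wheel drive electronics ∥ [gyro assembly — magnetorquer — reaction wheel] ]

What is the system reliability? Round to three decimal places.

R(sun sensor) = exp(−0.000078 × 2000) = 0.85556
R(wheel drive electronics) = exp(−0.000093 × 2000) = 0.83027
R(gyro assembly) = exp(−0.00016 × 2000) = 0.72615
R(magnetorquer) = exp(−0.00011 × 2000) = 0.80252
R(reaction wheel) = exp(−0.000026 × 2000) = 0.94933
Series (gyro assembly, magnetorquer, and reaction wheel): 0.72615 × 0.80252 × 0.94933 = 0.55322
Parallel (sun sensor, wheel drive electronics, and [0.55322]): 1 − (1 − 0.85556)(1 − 0.83027)(1 − 0.55322) = 0.989

0.989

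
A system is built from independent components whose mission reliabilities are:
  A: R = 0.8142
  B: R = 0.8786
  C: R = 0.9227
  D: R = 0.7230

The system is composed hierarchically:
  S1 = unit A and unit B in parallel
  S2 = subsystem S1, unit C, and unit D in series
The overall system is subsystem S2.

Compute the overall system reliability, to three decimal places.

Parallel (A and B): 1 − (1 − 0.81420)(1 − 0.87860) = 0.97744
Series ([0.97744], C, and D): 0.97744 × 0.92270 × 0.72300 = 0.652

0.652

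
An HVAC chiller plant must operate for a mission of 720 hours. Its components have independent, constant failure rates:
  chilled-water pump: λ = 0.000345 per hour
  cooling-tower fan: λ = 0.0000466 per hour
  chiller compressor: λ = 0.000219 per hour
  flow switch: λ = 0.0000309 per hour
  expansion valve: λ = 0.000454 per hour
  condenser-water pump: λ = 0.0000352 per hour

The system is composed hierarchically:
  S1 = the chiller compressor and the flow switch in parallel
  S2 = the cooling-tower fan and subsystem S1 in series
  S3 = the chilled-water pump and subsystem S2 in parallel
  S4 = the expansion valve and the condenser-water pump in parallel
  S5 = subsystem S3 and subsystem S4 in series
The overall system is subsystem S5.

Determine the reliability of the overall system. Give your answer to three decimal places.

0.985

R(chilled-water pump) = exp(−0.000345 × 720) = 0.78005
R(cooling-tower fan) = exp(−0.0000466 × 720) = 0.96700
R(chiller compressor) = exp(−0.000219 × 720) = 0.85412
R(flow switch) = exp(−0.0000309 × 720) = 0.97800
R(expansion valve) = exp(−0.000454 × 720) = 0.72117
R(condenser-water pump) = exp(−0.0000352 × 720) = 0.97497
Parallel (chiller compressor and flow switch): 1 − (1 − 0.85412)(1 − 0.97800) = 0.99679
Series (cooling-tower fan and [0.99679]): 0.96700 × 0.99679 = 0.96390
Parallel (chilled-water pump and [0.96390]): 1 − (1 − 0.78005)(1 − 0.96390) = 0.99206
Parallel (expansion valve and condenser-water pump): 1 − (1 − 0.72117)(1 − 0.97497) = 0.99302
Series ([0.99206] and [0.99302]): 0.99206 × 0.99302 = 0.985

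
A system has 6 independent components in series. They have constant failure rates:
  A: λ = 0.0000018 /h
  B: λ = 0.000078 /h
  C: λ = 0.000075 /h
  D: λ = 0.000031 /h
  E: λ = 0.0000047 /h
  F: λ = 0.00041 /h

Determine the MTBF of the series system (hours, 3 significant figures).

Series of exponential components: λ_sys = Σ λ_i
λ_sys = 0.0000018 + 0.000078 + 0.000075 + 0.000031 + 0.0000047 + 0.00041 = 6.0050e-04 /h
MTBF = 1 / λ_sys = 1670 h

1670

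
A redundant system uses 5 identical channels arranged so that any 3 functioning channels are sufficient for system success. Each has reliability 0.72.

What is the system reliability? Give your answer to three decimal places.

R = Σ_{i=3}^{5} C(5,i) p^i (1−p)^{5−i} with p = 0.72
C(5,3)·0.72^3·0.28^2 = 0.29263
C(5,4)·0.72^4·0.28^1 = 0.37623
C(5,5)·0.72^5·0.28^0 = 0.19349
Sum = 0.862

0.862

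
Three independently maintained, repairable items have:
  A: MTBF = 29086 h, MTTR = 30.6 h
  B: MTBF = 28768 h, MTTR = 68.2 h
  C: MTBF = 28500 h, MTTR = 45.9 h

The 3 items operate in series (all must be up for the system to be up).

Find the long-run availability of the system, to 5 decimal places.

A(A) = MTBF/(MTBF+MTTR) = 29086/(29086+30.6) = 0.998949
A(B) = MTBF/(MTBF+MTTR) = 28768/(28768+68.2) = 0.997635
A(C) = MTBF/(MTBF+MTTR) = 28500/(28500+45.9) = 0.998392
Series availability: 0.998949 × 0.997635 × 0.998392 = 0.99498

0.99498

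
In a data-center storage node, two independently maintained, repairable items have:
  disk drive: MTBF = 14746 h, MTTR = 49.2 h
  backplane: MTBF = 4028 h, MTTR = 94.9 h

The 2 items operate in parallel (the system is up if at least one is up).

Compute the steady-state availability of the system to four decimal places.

A(disk drive) = MTBF/(MTBF+MTTR) = 14746/(14746+49.2) = 0.996675
A(backplane) = MTBF/(MTBF+MTTR) = 4028/(4028+94.9) = 0.976982
Parallel availability: 1 − (1 − 0.996675)(1 − 0.976982) = 0.9999

0.9999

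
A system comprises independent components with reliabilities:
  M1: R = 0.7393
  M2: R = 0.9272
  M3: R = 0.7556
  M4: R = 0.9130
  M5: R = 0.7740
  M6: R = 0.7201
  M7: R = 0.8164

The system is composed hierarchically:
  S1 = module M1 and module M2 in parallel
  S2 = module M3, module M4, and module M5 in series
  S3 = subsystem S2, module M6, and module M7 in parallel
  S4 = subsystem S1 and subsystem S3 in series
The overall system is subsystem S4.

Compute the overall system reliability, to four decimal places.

0.9575

Parallel (M1 and M2): 1 − (1 − 0.739300)(1 − 0.927200) = 0.981021
Series (M3, M4, and M5): 0.755600 × 0.913000 × 0.774000 = 0.533954
Parallel ([0.533954], M6, and M7): 1 − (1 − 0.533954)(1 − 0.720100)(1 − 0.816400) = 0.976050
Series ([0.981021] and [0.976050]): 0.981021 × 0.976050 = 0.9575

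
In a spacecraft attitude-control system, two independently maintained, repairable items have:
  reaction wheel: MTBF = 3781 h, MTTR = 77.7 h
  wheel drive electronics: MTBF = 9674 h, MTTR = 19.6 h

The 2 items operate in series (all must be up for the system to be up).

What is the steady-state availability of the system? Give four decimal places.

A(reaction wheel) = MTBF/(MTBF+MTTR) = 3781/(3781+77.7) = 0.979864
A(wheel drive electronics) = MTBF/(MTBF+MTTR) = 9674/(9674+19.6) = 0.997978
Series availability: 0.979864 × 0.997978 = 0.9779

0.9779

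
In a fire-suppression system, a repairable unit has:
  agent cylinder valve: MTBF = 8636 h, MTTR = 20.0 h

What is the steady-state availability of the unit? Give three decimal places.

0.998

A(agent cylinder valve) = MTBF/(MTBF+MTTR) = 8636/(8636+20.0) = 0.998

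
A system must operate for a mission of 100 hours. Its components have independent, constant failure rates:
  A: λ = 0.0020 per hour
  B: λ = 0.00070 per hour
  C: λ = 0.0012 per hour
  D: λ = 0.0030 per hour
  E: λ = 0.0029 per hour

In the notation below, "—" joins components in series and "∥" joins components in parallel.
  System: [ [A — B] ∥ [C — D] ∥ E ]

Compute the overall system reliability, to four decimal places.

R(A) = exp(−0.0020 × 100) = 0.818731
R(B) = exp(−0.00070 × 100) = 0.932394
R(C) = exp(−0.0012 × 100) = 0.886920
R(D) = exp(−0.0030 × 100) = 0.740818
R(E) = exp(−0.0029 × 100) = 0.748264
Series (A and B): 0.818731 × 0.932394 = 0.763380
Series (C and D): 0.886920 × 0.740818 = 0.657046
Parallel ([0.763380], [0.657046], and E): 1 − (1 − 0.763380)(1 − 0.657046)(1 − 0.748264) = 0.9796

0.9796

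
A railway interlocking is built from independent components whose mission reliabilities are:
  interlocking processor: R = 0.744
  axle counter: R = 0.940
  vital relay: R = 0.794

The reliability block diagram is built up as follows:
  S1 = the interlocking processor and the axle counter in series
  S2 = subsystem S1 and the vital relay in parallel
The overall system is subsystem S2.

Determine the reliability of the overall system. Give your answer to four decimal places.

Series (interlocking processor and axle counter): 0.744000 × 0.940000 = 0.699360
Parallel ([0.699360] and vital relay): 1 − (1 − 0.699360)(1 − 0.794000) = 0.9381

0.9381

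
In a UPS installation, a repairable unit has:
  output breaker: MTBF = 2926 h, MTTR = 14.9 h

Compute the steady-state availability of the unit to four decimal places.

0.9949

A(output breaker) = MTBF/(MTBF+MTTR) = 2926/(2926+14.9) = 0.9949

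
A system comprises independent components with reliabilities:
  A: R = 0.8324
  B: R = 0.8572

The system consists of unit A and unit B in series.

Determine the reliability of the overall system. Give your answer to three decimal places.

Series (A and B): 0.83240 × 0.85720 = 0.714

0.714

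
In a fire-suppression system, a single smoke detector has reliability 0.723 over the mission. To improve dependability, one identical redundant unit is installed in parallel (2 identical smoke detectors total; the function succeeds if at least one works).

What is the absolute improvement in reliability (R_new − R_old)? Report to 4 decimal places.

R_before = 0.723
R_after = 1 − (1 − 0.723)^2 = 0.9233
ΔR = 0.9233 − 0.723 = 0.2003

0.2003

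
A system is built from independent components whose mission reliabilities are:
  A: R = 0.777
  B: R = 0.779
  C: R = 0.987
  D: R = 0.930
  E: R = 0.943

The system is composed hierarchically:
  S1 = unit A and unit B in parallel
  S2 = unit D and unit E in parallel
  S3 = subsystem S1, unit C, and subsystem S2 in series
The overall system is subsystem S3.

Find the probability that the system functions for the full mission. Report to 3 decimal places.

0.935

Parallel (A and B): 1 − (1 − 0.77700)(1 − 0.77900) = 0.95072
Parallel (D and E): 1 − (1 − 0.93000)(1 − 0.94300) = 0.99601
Series ([0.95072], C, and [0.99601]): 0.95072 × 0.98700 × 0.99601 = 0.935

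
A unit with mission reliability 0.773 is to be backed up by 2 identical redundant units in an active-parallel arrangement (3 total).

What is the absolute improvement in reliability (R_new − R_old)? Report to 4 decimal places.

0.2153

R_before = 0.773
R_after = 1 − (1 − 0.773)^3 = 0.9883
ΔR = 0.9883 − 0.773 = 0.2153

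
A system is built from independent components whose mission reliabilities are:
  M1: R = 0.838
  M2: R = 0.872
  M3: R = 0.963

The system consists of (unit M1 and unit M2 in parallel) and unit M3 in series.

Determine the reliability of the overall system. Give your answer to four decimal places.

Parallel (M1 and M2): 1 − (1 − 0.838000)(1 − 0.872000) = 0.979264
Series ([0.979264] and M3): 0.979264 × 0.963000 = 0.9430

0.9430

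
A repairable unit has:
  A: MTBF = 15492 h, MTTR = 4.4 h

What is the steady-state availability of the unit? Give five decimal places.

0.99972

A(A) = MTBF/(MTBF+MTTR) = 15492/(15492+4.4) = 0.99972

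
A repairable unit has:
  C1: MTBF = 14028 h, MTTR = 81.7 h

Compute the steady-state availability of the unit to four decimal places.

0.9942

A(C1) = MTBF/(MTBF+MTTR) = 14028/(14028+81.7) = 0.9942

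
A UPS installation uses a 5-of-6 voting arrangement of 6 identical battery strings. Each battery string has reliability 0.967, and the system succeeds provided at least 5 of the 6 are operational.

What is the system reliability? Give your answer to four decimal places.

0.9851

R = Σ_{i=5}^{6} C(6,i) p^i (1−p)^{6−i} with p = 0.967
C(6,5)·0.967^5·0.033^1 = 0.167416
C(6,6)·0.967^6·0.033^0 = 0.817634
Sum = 0.9851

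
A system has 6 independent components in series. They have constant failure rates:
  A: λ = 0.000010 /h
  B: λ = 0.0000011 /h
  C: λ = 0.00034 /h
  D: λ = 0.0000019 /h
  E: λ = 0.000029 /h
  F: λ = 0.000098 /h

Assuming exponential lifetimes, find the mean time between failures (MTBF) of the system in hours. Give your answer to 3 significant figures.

2080

Series of exponential components: λ_sys = Σ λ_i
λ_sys = 0.000010 + 0.0000011 + 0.00034 + 0.0000019 + 0.000029 + 0.000098 = 4.8000e-04 /h
MTBF = 1 / λ_sys = 2080 h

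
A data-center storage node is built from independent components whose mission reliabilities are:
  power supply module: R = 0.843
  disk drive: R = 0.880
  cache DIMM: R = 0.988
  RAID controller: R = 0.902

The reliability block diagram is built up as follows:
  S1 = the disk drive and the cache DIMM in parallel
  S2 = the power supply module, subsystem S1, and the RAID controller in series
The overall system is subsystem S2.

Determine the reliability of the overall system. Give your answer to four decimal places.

0.7593

Parallel (disk drive and cache DIMM): 1 − (1 − 0.880000)(1 − 0.988000) = 0.998560
Series (power supply module, [0.998560], and RAID controller): 0.843000 × 0.998560 × 0.902000 = 0.7593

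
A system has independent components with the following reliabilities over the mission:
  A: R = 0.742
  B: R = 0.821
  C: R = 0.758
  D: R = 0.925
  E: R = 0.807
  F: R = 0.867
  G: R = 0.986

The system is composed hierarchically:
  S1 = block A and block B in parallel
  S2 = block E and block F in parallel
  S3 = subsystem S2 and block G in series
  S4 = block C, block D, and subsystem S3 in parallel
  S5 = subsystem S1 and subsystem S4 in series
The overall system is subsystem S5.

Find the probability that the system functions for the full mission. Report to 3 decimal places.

0.953

Parallel (A and B): 1 − (1 − 0.74200)(1 − 0.82100) = 0.95382
Parallel (E and F): 1 − (1 − 0.80700)(1 − 0.86700) = 0.97433
Series ([0.97433] and G): 0.97433 × 0.98600 = 0.96069
Parallel (C, D, and [0.96069]): 1 − (1 − 0.75800)(1 − 0.92500)(1 − 0.96069) = 0.99929
Series ([0.95382] and [0.99929]): 0.95382 × 0.99929 = 0.953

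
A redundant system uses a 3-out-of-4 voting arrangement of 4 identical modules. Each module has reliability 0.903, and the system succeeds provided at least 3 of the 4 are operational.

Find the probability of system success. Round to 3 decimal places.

R = Σ_{i=3}^{4} C(4,i) p^i (1−p)^{4−i} with p = 0.903
C(4,3)·0.903^3·0.097^1 = 0.28569
C(4,4)·0.903^4·0.097^0 = 0.66489
Sum = 0.951

0.951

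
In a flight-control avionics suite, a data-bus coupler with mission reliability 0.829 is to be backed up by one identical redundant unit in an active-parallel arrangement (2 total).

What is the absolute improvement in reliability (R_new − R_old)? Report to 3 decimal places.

0.142

R_before = 0.829
R_after = 1 − (1 − 0.829)^2 = 0.971
ΔR = 0.971 − 0.829 = 0.142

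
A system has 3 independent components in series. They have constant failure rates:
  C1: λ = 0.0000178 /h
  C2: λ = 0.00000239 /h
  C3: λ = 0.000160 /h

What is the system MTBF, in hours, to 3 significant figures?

5550

Series of exponential components: λ_sys = Σ λ_i
λ_sys = 0.0000178 + 0.00000239 + 0.000160 = 1.8019e-04 /h
MTBF = 1 / λ_sys = 5550 h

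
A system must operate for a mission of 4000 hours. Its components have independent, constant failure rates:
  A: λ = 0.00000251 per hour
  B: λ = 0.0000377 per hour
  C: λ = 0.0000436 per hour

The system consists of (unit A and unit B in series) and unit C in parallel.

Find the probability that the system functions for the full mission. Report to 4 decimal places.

0.9762

R(A) = exp(−0.00000251 × 4000) = 0.990010
R(B) = exp(−0.0000377 × 4000) = 0.860020
R(C) = exp(−0.0000436 × 4000) = 0.839961
Series (A and B): 0.990010 × 0.860020 = 0.851428
Parallel ([0.851428] and C): 1 − (1 − 0.851428)(1 − 0.839961) = 0.9762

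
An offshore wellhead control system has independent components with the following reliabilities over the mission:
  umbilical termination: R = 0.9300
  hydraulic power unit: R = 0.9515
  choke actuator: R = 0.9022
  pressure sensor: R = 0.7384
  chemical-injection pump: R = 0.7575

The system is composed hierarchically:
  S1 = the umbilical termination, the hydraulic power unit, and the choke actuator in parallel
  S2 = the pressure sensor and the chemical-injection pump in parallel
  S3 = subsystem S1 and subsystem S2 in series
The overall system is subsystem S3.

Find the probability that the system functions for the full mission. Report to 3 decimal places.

0.936

Parallel (umbilical termination, hydraulic power unit, and choke actuator): 1 − (1 − 0.93000)(1 − 0.95150)(1 − 0.90220) = 0.99967
Parallel (pressure sensor and chemical-injection pump): 1 − (1 − 0.73840)(1 − 0.75750) = 0.93656
Series ([0.99967] and [0.93656]): 0.99967 × 0.93656 = 0.936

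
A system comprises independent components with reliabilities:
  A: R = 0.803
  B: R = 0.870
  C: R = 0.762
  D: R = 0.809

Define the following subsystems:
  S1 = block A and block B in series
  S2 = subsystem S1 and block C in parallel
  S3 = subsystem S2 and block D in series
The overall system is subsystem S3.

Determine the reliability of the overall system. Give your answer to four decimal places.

Series (A and B): 0.803000 × 0.870000 = 0.698610
Parallel ([0.698610] and C): 1 − (1 − 0.698610)(1 − 0.762000) = 0.928269
Series ([0.928269] and D): 0.928269 × 0.809000 = 0.7510

0.7510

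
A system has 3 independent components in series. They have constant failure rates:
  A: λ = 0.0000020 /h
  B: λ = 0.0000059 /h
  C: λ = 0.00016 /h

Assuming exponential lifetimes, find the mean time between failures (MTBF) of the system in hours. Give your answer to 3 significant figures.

5960

Series of exponential components: λ_sys = Σ λ_i
λ_sys = 0.0000020 + 0.0000059 + 0.00016 = 1.6790e-04 /h
MTBF = 1 / λ_sys = 5960 h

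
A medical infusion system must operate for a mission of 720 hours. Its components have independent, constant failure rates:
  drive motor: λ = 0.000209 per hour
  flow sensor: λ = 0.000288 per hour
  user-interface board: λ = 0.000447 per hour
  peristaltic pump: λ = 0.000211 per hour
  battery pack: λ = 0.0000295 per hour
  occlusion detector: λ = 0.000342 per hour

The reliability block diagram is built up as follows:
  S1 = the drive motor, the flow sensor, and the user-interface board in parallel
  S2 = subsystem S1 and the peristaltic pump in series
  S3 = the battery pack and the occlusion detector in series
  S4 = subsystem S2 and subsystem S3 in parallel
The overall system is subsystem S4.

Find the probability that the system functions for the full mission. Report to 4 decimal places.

R(drive motor) = exp(−0.000209 × 720) = 0.860295
R(flow sensor) = exp(−0.000288 × 720) = 0.812727
R(user-interface board) = exp(−0.000447 × 720) = 0.724814
R(peristaltic pump) = exp(−0.000211 × 720) = 0.859057
R(battery pack) = exp(−0.0000295 × 720) = 0.978984
R(occlusion detector) = exp(−0.000342 × 720) = 0.781735
Parallel (drive motor, flow sensor, and user-interface board): 1 − (1 − 0.860295)(1 − 0.812727)(1 − 0.724814) = 0.992800
Series ([0.992800] and peristaltic pump): 0.992800 × 0.859057 = 0.852872
Series (battery pack and occlusion detector): 0.978984 × 0.781735 = 0.765306
Parallel ([0.852872] and [0.765306]): 1 − (1 − 0.852872)(1 − 0.765306) = 0.9655

0.9655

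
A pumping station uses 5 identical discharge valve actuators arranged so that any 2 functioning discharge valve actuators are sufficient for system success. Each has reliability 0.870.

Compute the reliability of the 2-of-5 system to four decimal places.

R = Σ_{i=2}^{5} C(5,i) p^i (1−p)^{5−i} with p = 0.870
C(5,2)·0.870^2·0.130^3 = 0.016629
C(5,3)·0.870^3·0.130^2 = 0.111287
C(5,4)·0.870^4·0.130^1 = 0.372383
C(5,5)·0.870^5·0.130^0 = 0.498421
Sum = 0.9987

0.9987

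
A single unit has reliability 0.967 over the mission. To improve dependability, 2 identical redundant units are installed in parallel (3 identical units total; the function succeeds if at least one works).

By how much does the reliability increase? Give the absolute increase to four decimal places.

0.0330

R_before = 0.967
R_after = 1 − (1 − 0.967)^3 = 1.0000
ΔR = 1.0000 − 0.967 = 0.0330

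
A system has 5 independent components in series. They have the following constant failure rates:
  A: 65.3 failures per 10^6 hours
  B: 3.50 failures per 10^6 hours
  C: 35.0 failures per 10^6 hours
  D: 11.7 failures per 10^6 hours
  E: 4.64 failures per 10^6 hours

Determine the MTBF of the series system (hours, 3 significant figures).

8320

Series of exponential components: λ_sys = Σ λ_i
λ_sys = 0.0000653 + 0.00000350 + 0.0000350 + 0.0000117 + 0.00000464 = 1.2014e-04 /h
MTBF = 1 / λ_sys = 8320 h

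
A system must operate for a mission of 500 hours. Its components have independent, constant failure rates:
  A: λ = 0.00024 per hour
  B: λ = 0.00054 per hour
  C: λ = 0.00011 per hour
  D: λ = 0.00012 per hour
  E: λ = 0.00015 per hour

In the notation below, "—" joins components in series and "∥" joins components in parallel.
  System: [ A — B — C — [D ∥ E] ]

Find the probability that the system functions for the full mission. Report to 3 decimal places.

0.638

R(A) = exp(−0.00024 × 500) = 0.88692
R(B) = exp(−0.00054 × 500) = 0.76338
R(C) = exp(−0.00011 × 500) = 0.94649
R(D) = exp(−0.00012 × 500) = 0.94176
R(E) = exp(−0.00015 × 500) = 0.92774
Parallel (D and E): 1 − (1 − 0.94176)(1 − 0.92774) = 0.99579
Series (A, B, C, and [0.99579]): 0.88692 × 0.76338 × 0.94649 × 0.99579 = 0.638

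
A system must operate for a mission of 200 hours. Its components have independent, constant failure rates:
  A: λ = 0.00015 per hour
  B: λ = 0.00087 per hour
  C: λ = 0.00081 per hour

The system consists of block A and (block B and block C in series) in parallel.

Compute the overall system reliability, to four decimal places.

R(A) = exp(−0.00015 × 200) = 0.970446
R(B) = exp(−0.00087 × 200) = 0.840297
R(C) = exp(−0.00081 × 200) = 0.850441
Series (B and C): 0.840297 × 0.850441 = 0.714623
Parallel (A and [0.714623]): 1 − (1 − 0.970446)(1 − 0.714623) = 0.9916

0.9916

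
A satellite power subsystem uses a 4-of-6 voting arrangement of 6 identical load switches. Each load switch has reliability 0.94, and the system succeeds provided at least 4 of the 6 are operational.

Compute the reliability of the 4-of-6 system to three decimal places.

0.996

R = Σ_{i=4}^{6} C(6,i) p^i (1−p)^{6−i} with p = 0.94
C(6,4)·0.94^4·0.06^2 = 0.04216
C(6,5)·0.94^5·0.06^1 = 0.26421
C(6,6)·0.94^6·0.06^0 = 0.68987
Sum = 0.996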